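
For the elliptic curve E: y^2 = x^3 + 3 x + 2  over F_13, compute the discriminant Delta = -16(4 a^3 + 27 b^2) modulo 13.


4 a^3 + 27 b^2 = 4*3^3 + 27*2^2 = 108 + 108 = 216
Delta = -16 * (216) = -3456
Delta mod 13 = 2

Delta = 2 (mod 13)


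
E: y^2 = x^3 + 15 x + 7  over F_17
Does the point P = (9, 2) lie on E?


Check whether y^2 = x^3 + 15 x + 7 (mod 17) for (x, y) = (9, 2).
LHS: y^2 = 2^2 mod 17 = 4
RHS: x^3 + 15 x + 7 = 9^3 + 15*9 + 7 mod 17 = 4
LHS = RHS

Yes, on the curve


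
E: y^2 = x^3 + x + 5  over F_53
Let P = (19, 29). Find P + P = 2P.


Doubling: s = (3 x1^2 + a) / (2 y1)
s = (3*19^2 + 1) / (2*29) mod 53 = 26
x3 = s^2 - 2 x1 mod 53 = 26^2 - 2*19 = 2
y3 = s (x1 - x3) - y1 mod 53 = 26 * (19 - 2) - 29 = 42

2P = (2, 42)


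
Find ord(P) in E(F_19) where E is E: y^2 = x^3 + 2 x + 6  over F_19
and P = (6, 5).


Compute successive multiples of P until we hit O:
  1P = (6, 5)
  2P = (14, 2)
  3P = (3, 1)
  4P = (16, 7)
  5P = (13, 5)
  6P = (0, 14)
  7P = (1, 16)
  8P = (10, 0)
  ... (continuing to 16P)
  16P = O

ord(P) = 16


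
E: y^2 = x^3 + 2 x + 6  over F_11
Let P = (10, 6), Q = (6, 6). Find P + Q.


P != Q, so use the chord formula.
s = (y2 - y1) / (x2 - x1) = (0) / (7) mod 11 = 0
x3 = s^2 - x1 - x2 mod 11 = 0^2 - 10 - 6 = 6
y3 = s (x1 - x3) - y1 mod 11 = 0 * (10 - 6) - 6 = 5

P + Q = (6, 5)


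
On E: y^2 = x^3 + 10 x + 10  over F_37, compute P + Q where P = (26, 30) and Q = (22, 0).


P != Q, so use the chord formula.
s = (y2 - y1) / (x2 - x1) = (7) / (33) mod 37 = 26
x3 = s^2 - x1 - x2 mod 37 = 26^2 - 26 - 22 = 36
y3 = s (x1 - x3) - y1 mod 37 = 26 * (26 - 36) - 30 = 6

P + Q = (36, 6)


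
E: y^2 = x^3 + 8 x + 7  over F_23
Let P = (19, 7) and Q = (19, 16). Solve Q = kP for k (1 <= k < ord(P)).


Enumerate multiples of P until we hit Q = (19, 16):
  1P = (19, 7)
  2P = (1, 19)
  3P = (6, 15)
  4P = (6, 8)
  5P = (1, 4)
  6P = (19, 16)
Match found at i = 6.

k = 6


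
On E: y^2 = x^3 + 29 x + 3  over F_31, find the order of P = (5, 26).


Compute successive multiples of P until we hit O:
  1P = (5, 26)
  2P = (25, 27)
  3P = (11, 14)
  4P = (19, 2)
  5P = (15, 0)
  6P = (19, 29)
  7P = (11, 17)
  8P = (25, 4)
  ... (continuing to 10P)
  10P = O

ord(P) = 10


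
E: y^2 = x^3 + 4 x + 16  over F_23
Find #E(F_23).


For each x in F_23, count y with y^2 = x^3 + 4 x + 16 mod 23:
  x = 0: RHS = 16, y in [4, 19]  -> 2 point(s)
  x = 2: RHS = 9, y in [3, 20]  -> 2 point(s)
  x = 3: RHS = 9, y in [3, 20]  -> 2 point(s)
  x = 4: RHS = 4, y in [2, 21]  -> 2 point(s)
  x = 5: RHS = 0, y in [0]  -> 1 point(s)
  x = 6: RHS = 3, y in [7, 16]  -> 2 point(s)
  x = 8: RHS = 8, y in [10, 13]  -> 2 point(s)
  x = 15: RHS = 1, y in [1, 22]  -> 2 point(s)
  x = 16: RHS = 13, y in [6, 17]  -> 2 point(s)
  x = 17: RHS = 6, y in [11, 12]  -> 2 point(s)
  x = 18: RHS = 9, y in [3, 20]  -> 2 point(s)
  x = 20: RHS = 0, y in [0]  -> 1 point(s)
  x = 21: RHS = 0, y in [0]  -> 1 point(s)
Affine points: 23. Add the point at infinity: total = 24.

#E(F_23) = 24


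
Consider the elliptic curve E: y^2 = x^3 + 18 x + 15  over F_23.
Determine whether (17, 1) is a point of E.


Check whether y^2 = x^3 + 18 x + 15 (mod 23) for (x, y) = (17, 1).
LHS: y^2 = 1^2 mod 23 = 1
RHS: x^3 + 18 x + 15 = 17^3 + 18*17 + 15 mod 23 = 13
LHS != RHS

No, not on the curve


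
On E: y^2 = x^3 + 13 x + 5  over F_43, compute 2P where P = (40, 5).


Doubling: s = (3 x1^2 + a) / (2 y1)
s = (3*40^2 + 13) / (2*5) mod 43 = 4
x3 = s^2 - 2 x1 mod 43 = 4^2 - 2*40 = 22
y3 = s (x1 - x3) - y1 mod 43 = 4 * (40 - 22) - 5 = 24

2P = (22, 24)


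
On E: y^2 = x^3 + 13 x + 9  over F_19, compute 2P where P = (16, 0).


k = 2 = 10_2 (binary, LSB first: 01)
Double-and-add from P = (16, 0):
  bit 0 = 0: acc unchanged = O
  bit 1 = 1: acc = O + O = O

2P = O


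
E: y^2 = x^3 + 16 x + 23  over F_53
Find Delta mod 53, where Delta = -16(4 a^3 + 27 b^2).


4 a^3 + 27 b^2 = 4*16^3 + 27*23^2 = 16384 + 14283 = 30667
Delta = -16 * (30667) = -490672
Delta mod 53 = 2

Delta = 2 (mod 53)


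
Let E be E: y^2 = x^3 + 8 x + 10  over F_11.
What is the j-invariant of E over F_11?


Delta = -16(4 a^3 + 27 b^2) mod 11 = 9
-1728 * (4 a)^3 = -1728 * (4*8)^3 mod 11 = 1
j = 1 * 9^(-1) mod 11 = 5

j = 5 (mod 11)


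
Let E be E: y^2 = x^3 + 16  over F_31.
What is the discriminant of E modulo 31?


4 a^3 + 27 b^2 = 4*0^3 + 27*16^2 = 0 + 6912 = 6912
Delta = -16 * (6912) = -110592
Delta mod 31 = 16

Delta = 16 (mod 31)


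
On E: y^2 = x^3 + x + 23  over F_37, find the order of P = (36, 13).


Compute successive multiples of P until we hit O:
  1P = (36, 13)
  2P = (11, 25)
  3P = (28, 32)
  4P = (22, 0)
  5P = (28, 5)
  6P = (11, 12)
  7P = (36, 24)
  8P = O

ord(P) = 8


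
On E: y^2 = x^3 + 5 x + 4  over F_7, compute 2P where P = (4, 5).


Doubling: s = (3 x1^2 + a) / (2 y1)
s = (3*4^2 + 5) / (2*5) mod 7 = 6
x3 = s^2 - 2 x1 mod 7 = 6^2 - 2*4 = 0
y3 = s (x1 - x3) - y1 mod 7 = 6 * (4 - 0) - 5 = 5

2P = (0, 5)


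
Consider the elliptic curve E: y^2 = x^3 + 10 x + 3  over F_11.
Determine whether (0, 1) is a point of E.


Check whether y^2 = x^3 + 10 x + 3 (mod 11) for (x, y) = (0, 1).
LHS: y^2 = 1^2 mod 11 = 1
RHS: x^3 + 10 x + 3 = 0^3 + 10*0 + 3 mod 11 = 3
LHS != RHS

No, not on the curve


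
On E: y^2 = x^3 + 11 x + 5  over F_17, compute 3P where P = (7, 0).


k = 3 = 11_2 (binary, LSB first: 11)
Double-and-add from P = (7, 0):
  bit 0 = 1: acc = O + (7, 0) = (7, 0)
  bit 1 = 1: acc = (7, 0) + O = (7, 0)

3P = (7, 0)


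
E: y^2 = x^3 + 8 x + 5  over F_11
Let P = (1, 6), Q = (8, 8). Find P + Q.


P != Q, so use the chord formula.
s = (y2 - y1) / (x2 - x1) = (2) / (7) mod 11 = 5
x3 = s^2 - x1 - x2 mod 11 = 5^2 - 1 - 8 = 5
y3 = s (x1 - x3) - y1 mod 11 = 5 * (1 - 5) - 6 = 7

P + Q = (5, 7)


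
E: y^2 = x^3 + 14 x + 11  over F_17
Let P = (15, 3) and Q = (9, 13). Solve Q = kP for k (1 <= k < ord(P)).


Enumerate multiples of P until we hit Q = (9, 13):
  1P = (15, 3)
  2P = (2, 8)
  3P = (9, 13)
Match found at i = 3.

k = 3


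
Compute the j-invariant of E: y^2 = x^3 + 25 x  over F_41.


Delta = -16(4 a^3 + 27 b^2) mod 41 = 31
-1728 * (4 a)^3 = -1728 * (4*25)^3 mod 41 = 22
j = 22 * 31^(-1) mod 41 = 6

j = 6 (mod 41)


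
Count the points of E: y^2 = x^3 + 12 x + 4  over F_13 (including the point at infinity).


For each x in F_13, count y with y^2 = x^3 + 12 x + 4 mod 13:
  x = 0: RHS = 4, y in [2, 11]  -> 2 point(s)
  x = 1: RHS = 4, y in [2, 11]  -> 2 point(s)
  x = 2: RHS = 10, y in [6, 7]  -> 2 point(s)
  x = 4: RHS = 12, y in [5, 8]  -> 2 point(s)
  x = 8: RHS = 1, y in [1, 12]  -> 2 point(s)
  x = 9: RHS = 9, y in [3, 10]  -> 2 point(s)
  x = 12: RHS = 4, y in [2, 11]  -> 2 point(s)
Affine points: 14. Add the point at infinity: total = 15.

#E(F_13) = 15


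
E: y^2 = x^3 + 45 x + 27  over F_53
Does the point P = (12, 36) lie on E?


Check whether y^2 = x^3 + 45 x + 27 (mod 53) for (x, y) = (12, 36).
LHS: y^2 = 36^2 mod 53 = 24
RHS: x^3 + 45 x + 27 = 12^3 + 45*12 + 27 mod 53 = 16
LHS != RHS

No, not on the curve


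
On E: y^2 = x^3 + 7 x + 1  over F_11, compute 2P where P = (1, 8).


k = 2 = 10_2 (binary, LSB first: 01)
Double-and-add from P = (1, 8):
  bit 0 = 0: acc unchanged = O
  bit 1 = 1: acc = O + (2, 1) = (2, 1)

2P = (2, 1)


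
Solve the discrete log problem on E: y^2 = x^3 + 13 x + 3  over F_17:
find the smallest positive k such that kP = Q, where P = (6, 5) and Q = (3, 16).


Enumerate multiples of P until we hit Q = (3, 16):
  1P = (6, 5)
  2P = (3, 16)
Match found at i = 2.

k = 2


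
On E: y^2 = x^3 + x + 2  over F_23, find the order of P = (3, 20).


Compute successive multiples of P until we hit O:
  1P = (3, 20)
  2P = (3, 3)
  3P = O

ord(P) = 3


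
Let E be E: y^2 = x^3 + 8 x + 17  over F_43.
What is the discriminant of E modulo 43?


4 a^3 + 27 b^2 = 4*8^3 + 27*17^2 = 2048 + 7803 = 9851
Delta = -16 * (9851) = -157616
Delta mod 43 = 22

Delta = 22 (mod 43)


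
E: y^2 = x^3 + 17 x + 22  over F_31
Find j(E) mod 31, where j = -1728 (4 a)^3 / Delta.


Delta = -16(4 a^3 + 27 b^2) mod 31 = 8
-1728 * (4 a)^3 = -1728 * (4*17)^3 mod 31 = 23
j = 23 * 8^(-1) mod 31 = 30

j = 30 (mod 31)


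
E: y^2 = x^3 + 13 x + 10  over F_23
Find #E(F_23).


For each x in F_23, count y with y^2 = x^3 + 13 x + 10 mod 23:
  x = 1: RHS = 1, y in [1, 22]  -> 2 point(s)
  x = 5: RHS = 16, y in [4, 19]  -> 2 point(s)
  x = 10: RHS = 13, y in [6, 17]  -> 2 point(s)
  x = 11: RHS = 12, y in [9, 14]  -> 2 point(s)
  x = 12: RHS = 8, y in [10, 13]  -> 2 point(s)
  x = 16: RHS = 13, y in [6, 17]  -> 2 point(s)
  x = 18: RHS = 4, y in [2, 21]  -> 2 point(s)
  x = 19: RHS = 9, y in [3, 20]  -> 2 point(s)
  x = 20: RHS = 13, y in [6, 17]  -> 2 point(s)
Affine points: 18. Add the point at infinity: total = 19.

#E(F_23) = 19


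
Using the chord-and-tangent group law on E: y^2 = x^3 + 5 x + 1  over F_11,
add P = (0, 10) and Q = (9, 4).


P != Q, so use the chord formula.
s = (y2 - y1) / (x2 - x1) = (5) / (9) mod 11 = 3
x3 = s^2 - x1 - x2 mod 11 = 3^2 - 0 - 9 = 0
y3 = s (x1 - x3) - y1 mod 11 = 3 * (0 - 0) - 10 = 1

P + Q = (0, 1)


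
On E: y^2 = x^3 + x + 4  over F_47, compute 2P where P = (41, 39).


Doubling: s = (3 x1^2 + a) / (2 y1)
s = (3*41^2 + 1) / (2*39) mod 47 = 2
x3 = s^2 - 2 x1 mod 47 = 2^2 - 2*41 = 16
y3 = s (x1 - x3) - y1 mod 47 = 2 * (41 - 16) - 39 = 11

2P = (16, 11)


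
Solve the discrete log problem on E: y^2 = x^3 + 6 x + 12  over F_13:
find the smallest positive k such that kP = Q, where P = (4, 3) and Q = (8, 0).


Enumerate multiples of P until we hit Q = (8, 0):
  1P = (4, 3)
  2P = (8, 0)
Match found at i = 2.

k = 2


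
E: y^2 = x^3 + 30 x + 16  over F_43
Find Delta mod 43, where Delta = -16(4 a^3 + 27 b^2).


4 a^3 + 27 b^2 = 4*30^3 + 27*16^2 = 108000 + 6912 = 114912
Delta = -16 * (114912) = -1838592
Delta mod 43 = 2

Delta = 2 (mod 43)


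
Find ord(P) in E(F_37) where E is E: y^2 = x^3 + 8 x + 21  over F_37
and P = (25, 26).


Compute successive multiples of P until we hit O:
  1P = (25, 26)
  2P = (17, 36)
  3P = (22, 35)
  4P = (36, 7)
  5P = (1, 20)
  6P = (18, 22)
  7P = (20, 35)
  8P = (13, 19)
  ... (continuing to 23P)
  23P = O

ord(P) = 23


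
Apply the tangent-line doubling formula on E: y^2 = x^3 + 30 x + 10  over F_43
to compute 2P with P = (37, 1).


Doubling: s = (3 x1^2 + a) / (2 y1)
s = (3*37^2 + 30) / (2*1) mod 43 = 26
x3 = s^2 - 2 x1 mod 43 = 26^2 - 2*37 = 0
y3 = s (x1 - x3) - y1 mod 43 = 26 * (37 - 0) - 1 = 15

2P = (0, 15)


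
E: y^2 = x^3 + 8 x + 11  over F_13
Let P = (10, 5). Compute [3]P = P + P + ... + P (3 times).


k = 3 = 11_2 (binary, LSB first: 11)
Double-and-add from P = (10, 5):
  bit 0 = 1: acc = O + (10, 5) = (10, 5)
  bit 1 = 1: acc = (10, 5) + (2, 10) = (2, 3)

3P = (2, 3)


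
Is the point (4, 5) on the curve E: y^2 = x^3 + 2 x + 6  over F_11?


Check whether y^2 = x^3 + 2 x + 6 (mod 11) for (x, y) = (4, 5).
LHS: y^2 = 5^2 mod 11 = 3
RHS: x^3 + 2 x + 6 = 4^3 + 2*4 + 6 mod 11 = 1
LHS != RHS

No, not on the curve


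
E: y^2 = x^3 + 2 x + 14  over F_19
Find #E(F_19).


For each x in F_19, count y with y^2 = x^3 + 2 x + 14 mod 19:
  x = 1: RHS = 17, y in [6, 13]  -> 2 point(s)
  x = 2: RHS = 7, y in [8, 11]  -> 2 point(s)
  x = 3: RHS = 9, y in [3, 16]  -> 2 point(s)
  x = 5: RHS = 16, y in [4, 15]  -> 2 point(s)
  x = 9: RHS = 1, y in [1, 18]  -> 2 point(s)
  x = 16: RHS = 0, y in [0]  -> 1 point(s)
  x = 18: RHS = 11, y in [7, 12]  -> 2 point(s)
Affine points: 13. Add the point at infinity: total = 14.

#E(F_19) = 14


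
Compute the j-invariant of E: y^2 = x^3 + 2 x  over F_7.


Delta = -16(4 a^3 + 27 b^2) mod 7 = 6
-1728 * (4 a)^3 = -1728 * (4*2)^3 mod 7 = 1
j = 1 * 6^(-1) mod 7 = 6

j = 6 (mod 7)


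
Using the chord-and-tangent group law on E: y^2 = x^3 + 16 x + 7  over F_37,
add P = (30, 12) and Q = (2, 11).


P != Q, so use the chord formula.
s = (y2 - y1) / (x2 - x1) = (36) / (9) mod 37 = 4
x3 = s^2 - x1 - x2 mod 37 = 4^2 - 30 - 2 = 21
y3 = s (x1 - x3) - y1 mod 37 = 4 * (30 - 21) - 12 = 24

P + Q = (21, 24)


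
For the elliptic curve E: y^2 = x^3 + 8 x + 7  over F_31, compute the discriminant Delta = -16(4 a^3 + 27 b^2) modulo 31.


4 a^3 + 27 b^2 = 4*8^3 + 27*7^2 = 2048 + 1323 = 3371
Delta = -16 * (3371) = -53936
Delta mod 31 = 4

Delta = 4 (mod 31)


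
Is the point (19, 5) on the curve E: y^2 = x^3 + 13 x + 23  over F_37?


Check whether y^2 = x^3 + 13 x + 23 (mod 37) for (x, y) = (19, 5).
LHS: y^2 = 5^2 mod 37 = 25
RHS: x^3 + 13 x + 23 = 19^3 + 13*19 + 23 mod 37 = 25
LHS = RHS

Yes, on the curve


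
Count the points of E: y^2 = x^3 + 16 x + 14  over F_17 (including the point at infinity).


For each x in F_17, count y with y^2 = x^3 + 16 x + 14 mod 17:
  x = 3: RHS = 4, y in [2, 15]  -> 2 point(s)
  x = 5: RHS = 15, y in [7, 10]  -> 2 point(s)
  x = 8: RHS = 8, y in [5, 12]  -> 2 point(s)
  x = 10: RHS = 1, y in [1, 16]  -> 2 point(s)
  x = 11: RHS = 8, y in [5, 12]  -> 2 point(s)
  x = 12: RHS = 13, y in [8, 9]  -> 2 point(s)
  x = 15: RHS = 8, y in [5, 12]  -> 2 point(s)
Affine points: 14. Add the point at infinity: total = 15.

#E(F_17) = 15


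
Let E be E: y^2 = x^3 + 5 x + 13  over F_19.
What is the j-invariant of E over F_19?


Delta = -16(4 a^3 + 27 b^2) mod 19 = 8
-1728 * (4 a)^3 = -1728 * (4*5)^3 mod 19 = 1
j = 1 * 8^(-1) mod 19 = 12

j = 12 (mod 19)


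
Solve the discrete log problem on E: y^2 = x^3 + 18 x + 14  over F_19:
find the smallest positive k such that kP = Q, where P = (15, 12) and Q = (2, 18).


Enumerate multiples of P until we hit Q = (2, 18):
  1P = (15, 12)
  2P = (12, 1)
  3P = (16, 16)
  4P = (4, 13)
  5P = (11, 17)
  6P = (10, 15)
  7P = (5, 1)
  8P = (8, 9)
  9P = (2, 18)
Match found at i = 9.

k = 9


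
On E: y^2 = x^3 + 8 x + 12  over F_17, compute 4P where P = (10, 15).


k = 4 = 100_2 (binary, LSB first: 001)
Double-and-add from P = (10, 15):
  bit 0 = 0: acc unchanged = O
  bit 1 = 0: acc unchanged = O
  bit 2 = 1: acc = O + (10, 15) = (10, 15)

4P = (10, 15)


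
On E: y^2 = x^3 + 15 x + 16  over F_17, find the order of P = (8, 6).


Compute successive multiples of P until we hit O:
  1P = (8, 6)
  2P = (0, 13)
  3P = (1, 7)
  4P = (16, 0)
  5P = (1, 10)
  6P = (0, 4)
  7P = (8, 11)
  8P = O

ord(P) = 8


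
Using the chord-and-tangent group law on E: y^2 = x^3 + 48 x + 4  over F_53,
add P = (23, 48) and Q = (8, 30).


P != Q, so use the chord formula.
s = (y2 - y1) / (x2 - x1) = (35) / (38) mod 53 = 33
x3 = s^2 - x1 - x2 mod 53 = 33^2 - 23 - 8 = 51
y3 = s (x1 - x3) - y1 mod 53 = 33 * (23 - 51) - 48 = 35

P + Q = (51, 35)


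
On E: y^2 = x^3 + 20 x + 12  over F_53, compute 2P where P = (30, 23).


Doubling: s = (3 x1^2 + a) / (2 y1)
s = (3*30^2 + 20) / (2*23) mod 53 = 43
x3 = s^2 - 2 x1 mod 53 = 43^2 - 2*30 = 40
y3 = s (x1 - x3) - y1 mod 53 = 43 * (30 - 40) - 23 = 24

2P = (40, 24)


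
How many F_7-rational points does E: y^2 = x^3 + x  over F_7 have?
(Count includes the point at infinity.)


For each x in F_7, count y with y^2 = x^3 + 1 x + 0 mod 7:
  x = 0: RHS = 0, y in [0]  -> 1 point(s)
  x = 1: RHS = 2, y in [3, 4]  -> 2 point(s)
  x = 3: RHS = 2, y in [3, 4]  -> 2 point(s)
  x = 5: RHS = 4, y in [2, 5]  -> 2 point(s)
Affine points: 7. Add the point at infinity: total = 8.

#E(F_7) = 8


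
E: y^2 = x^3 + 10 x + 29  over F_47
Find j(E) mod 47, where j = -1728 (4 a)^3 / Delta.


Delta = -16(4 a^3 + 27 b^2) mod 47 = 12
-1728 * (4 a)^3 = -1728 * (4*10)^3 mod 47 = 34
j = 34 * 12^(-1) mod 47 = 42

j = 42 (mod 47)


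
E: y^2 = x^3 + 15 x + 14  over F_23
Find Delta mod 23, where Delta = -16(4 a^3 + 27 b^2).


4 a^3 + 27 b^2 = 4*15^3 + 27*14^2 = 13500 + 5292 = 18792
Delta = -16 * (18792) = -300672
Delta mod 23 = 7

Delta = 7 (mod 23)


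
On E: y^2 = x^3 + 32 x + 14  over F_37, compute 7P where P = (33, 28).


k = 7 = 111_2 (binary, LSB first: 111)
Double-and-add from P = (33, 28):
  bit 0 = 1: acc = O + (33, 28) = (33, 28)
  bit 1 = 1: acc = (33, 28) + (4, 24) = (28, 25)
  bit 2 = 1: acc = (28, 25) + (3, 27) = (5, 22)

7P = (5, 22)


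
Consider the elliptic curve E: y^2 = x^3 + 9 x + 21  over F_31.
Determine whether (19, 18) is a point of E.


Check whether y^2 = x^3 + 9 x + 21 (mod 31) for (x, y) = (19, 18).
LHS: y^2 = 18^2 mod 31 = 14
RHS: x^3 + 9 x + 21 = 19^3 + 9*19 + 21 mod 31 = 14
LHS = RHS

Yes, on the curve


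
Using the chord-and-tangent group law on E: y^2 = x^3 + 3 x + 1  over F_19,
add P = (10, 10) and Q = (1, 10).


P != Q, so use the chord formula.
s = (y2 - y1) / (x2 - x1) = (0) / (10) mod 19 = 0
x3 = s^2 - x1 - x2 mod 19 = 0^2 - 10 - 1 = 8
y3 = s (x1 - x3) - y1 mod 19 = 0 * (10 - 8) - 10 = 9

P + Q = (8, 9)


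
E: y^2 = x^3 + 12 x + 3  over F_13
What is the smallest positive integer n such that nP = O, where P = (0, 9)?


Compute successive multiples of P until we hit O:
  1P = (0, 9)
  2P = (12, 9)
  3P = (1, 4)
  4P = (11, 7)
  5P = (3, 1)
  6P = (7, 1)
  7P = (2, 10)
  8P = (8, 0)
  ... (continuing to 16P)
  16P = O

ord(P) = 16


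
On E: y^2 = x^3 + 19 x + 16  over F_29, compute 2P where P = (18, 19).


Doubling: s = (3 x1^2 + a) / (2 y1)
s = (3*18^2 + 19) / (2*19) mod 29 = 7
x3 = s^2 - 2 x1 mod 29 = 7^2 - 2*18 = 13
y3 = s (x1 - x3) - y1 mod 29 = 7 * (18 - 13) - 19 = 16

2P = (13, 16)


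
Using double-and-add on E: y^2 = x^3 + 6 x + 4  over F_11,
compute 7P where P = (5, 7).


k = 7 = 111_2 (binary, LSB first: 111)
Double-and-add from P = (5, 7):
  bit 0 = 1: acc = O + (5, 7) = (5, 7)
  bit 1 = 1: acc = (5, 7) + (4, 9) = (6, 6)
  bit 2 = 1: acc = (6, 6) + (1, 0) = (5, 4)

7P = (5, 4)


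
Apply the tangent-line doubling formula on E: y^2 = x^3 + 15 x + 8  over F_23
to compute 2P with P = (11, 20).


Doubling: s = (3 x1^2 + a) / (2 y1)
s = (3*11^2 + 15) / (2*20) mod 23 = 6
x3 = s^2 - 2 x1 mod 23 = 6^2 - 2*11 = 14
y3 = s (x1 - x3) - y1 mod 23 = 6 * (11 - 14) - 20 = 8

2P = (14, 8)


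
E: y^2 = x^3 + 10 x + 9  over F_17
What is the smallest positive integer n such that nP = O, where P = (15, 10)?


Compute successive multiples of P until we hit O:
  1P = (15, 10)
  2P = (3, 10)
  3P = (16, 7)
  4P = (12, 15)
  5P = (6, 9)
  6P = (0, 3)
  7P = (10, 15)
  8P = (10, 2)
  ... (continuing to 15P)
  15P = O

ord(P) = 15


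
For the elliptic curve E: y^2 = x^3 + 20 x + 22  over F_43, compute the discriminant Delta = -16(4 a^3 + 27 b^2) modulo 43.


4 a^3 + 27 b^2 = 4*20^3 + 27*22^2 = 32000 + 13068 = 45068
Delta = -16 * (45068) = -721088
Delta mod 43 = 22

Delta = 22 (mod 43)


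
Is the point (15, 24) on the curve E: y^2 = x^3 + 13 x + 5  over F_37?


Check whether y^2 = x^3 + 13 x + 5 (mod 37) for (x, y) = (15, 24).
LHS: y^2 = 24^2 mod 37 = 21
RHS: x^3 + 13 x + 5 = 15^3 + 13*15 + 5 mod 37 = 23
LHS != RHS

No, not on the curve


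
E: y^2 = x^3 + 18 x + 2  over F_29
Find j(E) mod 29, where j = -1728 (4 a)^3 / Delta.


Delta = -16(4 a^3 + 27 b^2) mod 29 = 23
-1728 * (4 a)^3 = -1728 * (4*18)^3 mod 29 = 13
j = 13 * 23^(-1) mod 29 = 22

j = 22 (mod 29)


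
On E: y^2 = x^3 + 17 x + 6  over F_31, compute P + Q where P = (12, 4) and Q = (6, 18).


P != Q, so use the chord formula.
s = (y2 - y1) / (x2 - x1) = (14) / (25) mod 31 = 8
x3 = s^2 - x1 - x2 mod 31 = 8^2 - 12 - 6 = 15
y3 = s (x1 - x3) - y1 mod 31 = 8 * (12 - 15) - 4 = 3

P + Q = (15, 3)


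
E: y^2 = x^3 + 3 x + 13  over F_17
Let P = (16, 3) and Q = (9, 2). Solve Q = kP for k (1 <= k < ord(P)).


Enumerate multiples of P until we hit Q = (9, 2):
  1P = (16, 3)
  2P = (3, 10)
  3P = (0, 8)
  4P = (9, 15)
  5P = (5, 0)
  6P = (9, 2)
Match found at i = 6.

k = 6


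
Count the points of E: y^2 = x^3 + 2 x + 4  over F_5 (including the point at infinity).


For each x in F_5, count y with y^2 = x^3 + 2 x + 4 mod 5:
  x = 0: RHS = 4, y in [2, 3]  -> 2 point(s)
  x = 2: RHS = 1, y in [1, 4]  -> 2 point(s)
  x = 4: RHS = 1, y in [1, 4]  -> 2 point(s)
Affine points: 6. Add the point at infinity: total = 7.

#E(F_5) = 7


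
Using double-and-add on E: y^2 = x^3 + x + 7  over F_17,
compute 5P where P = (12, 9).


k = 5 = 101_2 (binary, LSB first: 101)
Double-and-add from P = (12, 9):
  bit 0 = 1: acc = O + (12, 9) = (12, 9)
  bit 1 = 0: acc unchanged = (12, 9)
  bit 2 = 1: acc = (12, 9) + (6, 12) = (12, 8)

5P = (12, 8)


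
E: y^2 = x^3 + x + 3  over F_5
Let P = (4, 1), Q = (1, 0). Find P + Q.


P != Q, so use the chord formula.
s = (y2 - y1) / (x2 - x1) = (4) / (2) mod 5 = 2
x3 = s^2 - x1 - x2 mod 5 = 2^2 - 4 - 1 = 4
y3 = s (x1 - x3) - y1 mod 5 = 2 * (4 - 4) - 1 = 4

P + Q = (4, 4)


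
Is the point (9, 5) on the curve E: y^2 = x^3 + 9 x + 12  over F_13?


Check whether y^2 = x^3 + 9 x + 12 (mod 13) for (x, y) = (9, 5).
LHS: y^2 = 5^2 mod 13 = 12
RHS: x^3 + 9 x + 12 = 9^3 + 9*9 + 12 mod 13 = 3
LHS != RHS

No, not on the curve


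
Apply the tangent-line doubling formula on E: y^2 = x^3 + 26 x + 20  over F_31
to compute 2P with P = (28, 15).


Doubling: s = (3 x1^2 + a) / (2 y1)
s = (3*28^2 + 26) / (2*15) mod 31 = 9
x3 = s^2 - 2 x1 mod 31 = 9^2 - 2*28 = 25
y3 = s (x1 - x3) - y1 mod 31 = 9 * (28 - 25) - 15 = 12

2P = (25, 12)


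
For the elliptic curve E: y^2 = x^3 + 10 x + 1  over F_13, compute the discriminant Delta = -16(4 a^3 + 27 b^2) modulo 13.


4 a^3 + 27 b^2 = 4*10^3 + 27*1^2 = 4000 + 27 = 4027
Delta = -16 * (4027) = -64432
Delta mod 13 = 9

Delta = 9 (mod 13)


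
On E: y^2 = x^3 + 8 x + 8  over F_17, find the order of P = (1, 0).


Compute successive multiples of P until we hit O:
  1P = (1, 0)
  2P = O

ord(P) = 2


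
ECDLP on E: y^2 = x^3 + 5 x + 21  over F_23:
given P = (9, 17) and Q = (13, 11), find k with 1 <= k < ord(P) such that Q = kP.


Enumerate multiples of P until we hit Q = (13, 11):
  1P = (9, 17)
  2P = (13, 12)
  3P = (4, 17)
  4P = (10, 6)
  5P = (10, 17)
  6P = (4, 6)
  7P = (13, 11)
Match found at i = 7.

k = 7


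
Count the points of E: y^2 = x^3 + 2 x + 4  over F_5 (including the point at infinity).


For each x in F_5, count y with y^2 = x^3 + 2 x + 4 mod 5:
  x = 0: RHS = 4, y in [2, 3]  -> 2 point(s)
  x = 2: RHS = 1, y in [1, 4]  -> 2 point(s)
  x = 4: RHS = 1, y in [1, 4]  -> 2 point(s)
Affine points: 6. Add the point at infinity: total = 7.

#E(F_5) = 7


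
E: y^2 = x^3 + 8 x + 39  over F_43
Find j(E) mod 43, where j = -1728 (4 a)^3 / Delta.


Delta = -16(4 a^3 + 27 b^2) mod 43 = 9
-1728 * (4 a)^3 = -1728 * (4*8)^3 mod 43 = 27
j = 27 * 9^(-1) mod 43 = 3

j = 3 (mod 43)


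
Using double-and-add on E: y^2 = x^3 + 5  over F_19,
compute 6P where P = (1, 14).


k = 6 = 110_2 (binary, LSB first: 011)
Double-and-add from P = (1, 14):
  bit 0 = 0: acc unchanged = O
  bit 1 = 1: acc = O + (15, 13) = (15, 13)
  bit 2 = 1: acc = (15, 13) + (5, 4) = (0, 10)

6P = (0, 10)


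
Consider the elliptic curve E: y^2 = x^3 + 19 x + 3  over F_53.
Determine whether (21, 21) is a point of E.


Check whether y^2 = x^3 + 19 x + 3 (mod 53) for (x, y) = (21, 21).
LHS: y^2 = 21^2 mod 53 = 17
RHS: x^3 + 19 x + 3 = 21^3 + 19*21 + 3 mod 53 = 17
LHS = RHS

Yes, on the curve


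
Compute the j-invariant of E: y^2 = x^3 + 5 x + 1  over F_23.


Delta = -16(4 a^3 + 27 b^2) mod 23 = 9
-1728 * (4 a)^3 = -1728 * (4*5)^3 mod 23 = 12
j = 12 * 9^(-1) mod 23 = 9

j = 9 (mod 23)


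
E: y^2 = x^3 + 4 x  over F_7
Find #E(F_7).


For each x in F_7, count y with y^2 = x^3 + 4 x + 0 mod 7:
  x = 0: RHS = 0, y in [0]  -> 1 point(s)
  x = 2: RHS = 2, y in [3, 4]  -> 2 point(s)
  x = 3: RHS = 4, y in [2, 5]  -> 2 point(s)
  x = 6: RHS = 2, y in [3, 4]  -> 2 point(s)
Affine points: 7. Add the point at infinity: total = 8.

#E(F_7) = 8


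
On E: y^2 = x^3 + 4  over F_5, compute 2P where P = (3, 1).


Doubling: s = (3 x1^2 + a) / (2 y1)
s = (3*3^2 + 0) / (2*1) mod 5 = 1
x3 = s^2 - 2 x1 mod 5 = 1^2 - 2*3 = 0
y3 = s (x1 - x3) - y1 mod 5 = 1 * (3 - 0) - 1 = 2

2P = (0, 2)


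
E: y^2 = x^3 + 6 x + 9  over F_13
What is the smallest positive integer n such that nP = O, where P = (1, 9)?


Compute successive multiples of P until we hit O:
  1P = (1, 9)
  2P = (8, 7)
  3P = (7, 2)
  4P = (6, 12)
  5P = (10, 9)
  6P = (2, 4)
  7P = (9, 5)
  8P = (0, 10)
  ... (continuing to 17P)
  17P = O

ord(P) = 17


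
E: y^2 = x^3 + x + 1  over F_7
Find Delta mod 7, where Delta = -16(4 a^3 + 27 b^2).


4 a^3 + 27 b^2 = 4*1^3 + 27*1^2 = 4 + 27 = 31
Delta = -16 * (31) = -496
Delta mod 7 = 1

Delta = 1 (mod 7)


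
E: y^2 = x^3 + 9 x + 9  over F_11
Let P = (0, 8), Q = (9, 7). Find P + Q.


P != Q, so use the chord formula.
s = (y2 - y1) / (x2 - x1) = (10) / (9) mod 11 = 6
x3 = s^2 - x1 - x2 mod 11 = 6^2 - 0 - 9 = 5
y3 = s (x1 - x3) - y1 mod 11 = 6 * (0 - 5) - 8 = 6

P + Q = (5, 6)


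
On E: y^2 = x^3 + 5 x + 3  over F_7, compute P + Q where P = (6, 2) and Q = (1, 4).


P != Q, so use the chord formula.
s = (y2 - y1) / (x2 - x1) = (2) / (2) mod 7 = 1
x3 = s^2 - x1 - x2 mod 7 = 1^2 - 6 - 1 = 1
y3 = s (x1 - x3) - y1 mod 7 = 1 * (6 - 1) - 2 = 3

P + Q = (1, 3)


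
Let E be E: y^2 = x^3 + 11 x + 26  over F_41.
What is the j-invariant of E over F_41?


Delta = -16(4 a^3 + 27 b^2) mod 41 = 25
-1728 * (4 a)^3 = -1728 * (4*11)^3 mod 41 = 2
j = 2 * 25^(-1) mod 41 = 5

j = 5 (mod 41)


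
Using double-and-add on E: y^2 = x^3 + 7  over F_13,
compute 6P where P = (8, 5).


k = 6 = 110_2 (binary, LSB first: 011)
Double-and-add from P = (8, 5):
  bit 0 = 0: acc unchanged = O
  bit 1 = 1: acc = O + (11, 5) = (11, 5)
  bit 2 = 1: acc = (11, 5) + (7, 5) = (8, 8)

6P = (8, 8)


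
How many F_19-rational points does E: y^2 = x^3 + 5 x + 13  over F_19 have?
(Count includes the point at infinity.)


For each x in F_19, count y with y^2 = x^3 + 5 x + 13 mod 19:
  x = 1: RHS = 0, y in [0]  -> 1 point(s)
  x = 3: RHS = 17, y in [6, 13]  -> 2 point(s)
  x = 5: RHS = 11, y in [7, 12]  -> 2 point(s)
  x = 7: RHS = 11, y in [7, 12]  -> 2 point(s)
  x = 15: RHS = 5, y in [9, 10]  -> 2 point(s)
  x = 16: RHS = 9, y in [3, 16]  -> 2 point(s)
  x = 18: RHS = 7, y in [8, 11]  -> 2 point(s)
Affine points: 13. Add the point at infinity: total = 14.

#E(F_19) = 14


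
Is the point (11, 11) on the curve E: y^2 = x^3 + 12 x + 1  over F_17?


Check whether y^2 = x^3 + 12 x + 1 (mod 17) for (x, y) = (11, 11).
LHS: y^2 = 11^2 mod 17 = 2
RHS: x^3 + 12 x + 1 = 11^3 + 12*11 + 1 mod 17 = 2
LHS = RHS

Yes, on the curve


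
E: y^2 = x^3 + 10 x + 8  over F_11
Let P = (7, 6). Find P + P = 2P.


Doubling: s = (3 x1^2 + a) / (2 y1)
s = (3*7^2 + 10) / (2*6) mod 11 = 3
x3 = s^2 - 2 x1 mod 11 = 3^2 - 2*7 = 6
y3 = s (x1 - x3) - y1 mod 11 = 3 * (7 - 6) - 6 = 8

2P = (6, 8)


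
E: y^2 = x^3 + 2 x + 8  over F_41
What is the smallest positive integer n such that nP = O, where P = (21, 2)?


Compute successive multiples of P until we hit O:
  1P = (21, 2)
  2P = (7, 23)
  3P = (5, 15)
  4P = (36, 23)
  5P = (4, 30)
  6P = (39, 18)
  7P = (40, 13)
  8P = (11, 34)
  ... (continuing to 23P)
  23P = O

ord(P) = 23


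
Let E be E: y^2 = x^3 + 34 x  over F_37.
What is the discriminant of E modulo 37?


4 a^3 + 27 b^2 = 4*34^3 + 27*0^2 = 157216 + 0 = 157216
Delta = -16 * (157216) = -2515456
Delta mod 37 = 26

Delta = 26 (mod 37)


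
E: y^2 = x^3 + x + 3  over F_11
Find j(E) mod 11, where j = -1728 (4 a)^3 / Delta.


Delta = -16(4 a^3 + 27 b^2) mod 11 = 8
-1728 * (4 a)^3 = -1728 * (4*1)^3 mod 11 = 2
j = 2 * 8^(-1) mod 11 = 3

j = 3 (mod 11)


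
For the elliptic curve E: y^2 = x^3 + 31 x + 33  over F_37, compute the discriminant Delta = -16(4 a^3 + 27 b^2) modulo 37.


4 a^3 + 27 b^2 = 4*31^3 + 27*33^2 = 119164 + 29403 = 148567
Delta = -16 * (148567) = -2377072
Delta mod 37 = 30

Delta = 30 (mod 37)


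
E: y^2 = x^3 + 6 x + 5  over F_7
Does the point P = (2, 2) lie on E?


Check whether y^2 = x^3 + 6 x + 5 (mod 7) for (x, y) = (2, 2).
LHS: y^2 = 2^2 mod 7 = 4
RHS: x^3 + 6 x + 5 = 2^3 + 6*2 + 5 mod 7 = 4
LHS = RHS

Yes, on the curve


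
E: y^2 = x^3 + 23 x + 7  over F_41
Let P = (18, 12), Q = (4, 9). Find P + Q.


P != Q, so use the chord formula.
s = (y2 - y1) / (x2 - x1) = (38) / (27) mod 41 = 9
x3 = s^2 - x1 - x2 mod 41 = 9^2 - 18 - 4 = 18
y3 = s (x1 - x3) - y1 mod 41 = 9 * (18 - 18) - 12 = 29

P + Q = (18, 29)


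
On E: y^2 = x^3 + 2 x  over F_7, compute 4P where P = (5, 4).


k = 4 = 100_2 (binary, LSB first: 001)
Double-and-add from P = (5, 4):
  bit 0 = 0: acc unchanged = O
  bit 1 = 0: acc unchanged = O
  bit 2 = 1: acc = O + (0, 0) = (0, 0)

4P = (0, 0)


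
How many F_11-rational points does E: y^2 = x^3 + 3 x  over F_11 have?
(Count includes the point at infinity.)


For each x in F_11, count y with y^2 = x^3 + 3 x + 0 mod 11:
  x = 0: RHS = 0, y in [0]  -> 1 point(s)
  x = 1: RHS = 4, y in [2, 9]  -> 2 point(s)
  x = 2: RHS = 3, y in [5, 6]  -> 2 point(s)
  x = 3: RHS = 3, y in [5, 6]  -> 2 point(s)
  x = 6: RHS = 3, y in [5, 6]  -> 2 point(s)
  x = 7: RHS = 1, y in [1, 10]  -> 2 point(s)
Affine points: 11. Add the point at infinity: total = 12.

#E(F_11) = 12


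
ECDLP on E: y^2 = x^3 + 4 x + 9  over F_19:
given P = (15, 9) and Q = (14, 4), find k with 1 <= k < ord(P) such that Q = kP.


Enumerate multiples of P until we hit Q = (14, 4):
  1P = (15, 9)
  2P = (14, 15)
  3P = (7, 0)
  4P = (14, 4)
Match found at i = 4.

k = 4


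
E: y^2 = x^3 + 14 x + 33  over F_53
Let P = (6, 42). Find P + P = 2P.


Doubling: s = (3 x1^2 + a) / (2 y1)
s = (3*6^2 + 14) / (2*42) mod 53 = 33
x3 = s^2 - 2 x1 mod 53 = 33^2 - 2*6 = 17
y3 = s (x1 - x3) - y1 mod 53 = 33 * (6 - 17) - 42 = 19

2P = (17, 19)


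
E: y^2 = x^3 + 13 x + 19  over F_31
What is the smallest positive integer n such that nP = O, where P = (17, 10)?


Compute successive multiples of P until we hit O:
  1P = (17, 10)
  2P = (11, 6)
  3P = (0, 22)
  4P = (16, 13)
  5P = (7, 22)
  6P = (1, 8)
  7P = (29, 4)
  8P = (24, 9)
  ... (continuing to 34P)
  34P = O

ord(P) = 34


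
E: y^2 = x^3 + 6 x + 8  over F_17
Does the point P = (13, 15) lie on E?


Check whether y^2 = x^3 + 6 x + 8 (mod 17) for (x, y) = (13, 15).
LHS: y^2 = 15^2 mod 17 = 4
RHS: x^3 + 6 x + 8 = 13^3 + 6*13 + 8 mod 17 = 5
LHS != RHS

No, not on the curve


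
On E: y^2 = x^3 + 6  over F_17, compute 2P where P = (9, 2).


Doubling: s = (3 x1^2 + a) / (2 y1)
s = (3*9^2 + 0) / (2*2) mod 17 = 14
x3 = s^2 - 2 x1 mod 17 = 14^2 - 2*9 = 8
y3 = s (x1 - x3) - y1 mod 17 = 14 * (9 - 8) - 2 = 12

2P = (8, 12)


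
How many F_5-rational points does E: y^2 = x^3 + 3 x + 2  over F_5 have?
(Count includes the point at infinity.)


For each x in F_5, count y with y^2 = x^3 + 3 x + 2 mod 5:
  x = 1: RHS = 1, y in [1, 4]  -> 2 point(s)
  x = 2: RHS = 1, y in [1, 4]  -> 2 point(s)
Affine points: 4. Add the point at infinity: total = 5.

#E(F_5) = 5


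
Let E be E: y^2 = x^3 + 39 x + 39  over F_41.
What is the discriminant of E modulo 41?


4 a^3 + 27 b^2 = 4*39^3 + 27*39^2 = 237276 + 41067 = 278343
Delta = -16 * (278343) = -4453488
Delta mod 41 = 14

Delta = 14 (mod 41)


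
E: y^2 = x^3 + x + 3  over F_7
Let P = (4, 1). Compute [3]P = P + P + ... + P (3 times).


k = 3 = 11_2 (binary, LSB first: 11)
Double-and-add from P = (4, 1):
  bit 0 = 1: acc = O + (4, 1) = (4, 1)
  bit 1 = 1: acc = (4, 1) + (6, 6) = (5, 0)

3P = (5, 0)


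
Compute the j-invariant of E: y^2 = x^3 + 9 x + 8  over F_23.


Delta = -16(4 a^3 + 27 b^2) mod 23 = 9
-1728 * (4 a)^3 = -1728 * (4*9)^3 mod 23 = 10
j = 10 * 9^(-1) mod 23 = 19

j = 19 (mod 23)


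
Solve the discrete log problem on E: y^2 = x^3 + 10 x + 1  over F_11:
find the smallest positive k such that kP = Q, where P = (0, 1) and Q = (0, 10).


Enumerate multiples of P until we hit Q = (0, 10):
  1P = (0, 1)
  2P = (3, 6)
  3P = (1, 1)
  4P = (10, 10)
  5P = (5, 0)
  6P = (10, 1)
  7P = (1, 10)
  8P = (3, 5)
  9P = (0, 10)
Match found at i = 9.

k = 9


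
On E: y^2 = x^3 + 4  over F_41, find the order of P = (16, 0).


Compute successive multiples of P until we hit O:
  1P = (16, 0)
  2P = O

ord(P) = 2


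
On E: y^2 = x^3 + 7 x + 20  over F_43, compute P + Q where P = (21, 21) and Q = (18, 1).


P != Q, so use the chord formula.
s = (y2 - y1) / (x2 - x1) = (23) / (40) mod 43 = 21
x3 = s^2 - x1 - x2 mod 43 = 21^2 - 21 - 18 = 15
y3 = s (x1 - x3) - y1 mod 43 = 21 * (21 - 15) - 21 = 19

P + Q = (15, 19)


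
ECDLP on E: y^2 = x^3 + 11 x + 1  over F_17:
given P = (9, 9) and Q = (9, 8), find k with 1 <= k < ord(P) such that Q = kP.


Enumerate multiples of P until we hit Q = (9, 8):
  1P = (9, 9)
  2P = (0, 16)
  3P = (0, 1)
  4P = (9, 8)
Match found at i = 4.

k = 4


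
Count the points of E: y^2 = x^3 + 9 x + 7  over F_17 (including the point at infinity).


For each x in F_17, count y with y^2 = x^3 + 9 x + 7 mod 17:
  x = 1: RHS = 0, y in [0]  -> 1 point(s)
  x = 2: RHS = 16, y in [4, 13]  -> 2 point(s)
  x = 8: RHS = 13, y in [8, 9]  -> 2 point(s)
  x = 9: RHS = 1, y in [1, 16]  -> 2 point(s)
  x = 10: RHS = 9, y in [3, 14]  -> 2 point(s)
  x = 11: RHS = 9, y in [3, 14]  -> 2 point(s)
  x = 13: RHS = 9, y in [3, 14]  -> 2 point(s)
  x = 14: RHS = 4, y in [2, 15]  -> 2 point(s)
  x = 15: RHS = 15, y in [7, 10]  -> 2 point(s)
Affine points: 17. Add the point at infinity: total = 18.

#E(F_17) = 18


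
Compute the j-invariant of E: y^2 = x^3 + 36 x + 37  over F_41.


Delta = -16(4 a^3 + 27 b^2) mod 41 = 22
-1728 * (4 a)^3 = -1728 * (4*36)^3 mod 41 = 30
j = 30 * 22^(-1) mod 41 = 20

j = 20 (mod 41)


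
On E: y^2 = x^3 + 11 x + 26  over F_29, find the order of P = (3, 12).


Compute successive multiples of P until we hit O:
  1P = (3, 12)
  2P = (10, 18)
  3P = (12, 1)
  4P = (18, 16)
  5P = (14, 16)
  6P = (21, 21)
  7P = (27, 5)
  8P = (23, 18)
  ... (continuing to 35P)
  35P = O

ord(P) = 35


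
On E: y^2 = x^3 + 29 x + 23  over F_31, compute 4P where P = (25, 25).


k = 4 = 100_2 (binary, LSB first: 001)
Double-and-add from P = (25, 25):
  bit 0 = 0: acc unchanged = O
  bit 1 = 0: acc unchanged = O
  bit 2 = 1: acc = O + (25, 6) = (25, 6)

4P = (25, 6)


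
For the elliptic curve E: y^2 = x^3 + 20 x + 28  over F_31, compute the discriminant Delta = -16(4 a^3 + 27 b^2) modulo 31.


4 a^3 + 27 b^2 = 4*20^3 + 27*28^2 = 32000 + 21168 = 53168
Delta = -16 * (53168) = -850688
Delta mod 31 = 14

Delta = 14 (mod 31)


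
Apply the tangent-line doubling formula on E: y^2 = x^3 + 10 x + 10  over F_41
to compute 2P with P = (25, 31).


Doubling: s = (3 x1^2 + a) / (2 y1)
s = (3*25^2 + 10) / (2*31) mod 41 = 39
x3 = s^2 - 2 x1 mod 41 = 39^2 - 2*25 = 36
y3 = s (x1 - x3) - y1 mod 41 = 39 * (25 - 36) - 31 = 32

2P = (36, 32)


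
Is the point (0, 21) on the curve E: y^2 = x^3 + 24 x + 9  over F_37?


Check whether y^2 = x^3 + 24 x + 9 (mod 37) for (x, y) = (0, 21).
LHS: y^2 = 21^2 mod 37 = 34
RHS: x^3 + 24 x + 9 = 0^3 + 24*0 + 9 mod 37 = 9
LHS != RHS

No, not on the curve


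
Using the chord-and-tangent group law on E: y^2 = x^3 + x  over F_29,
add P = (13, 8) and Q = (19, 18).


P != Q, so use the chord formula.
s = (y2 - y1) / (x2 - x1) = (10) / (6) mod 29 = 21
x3 = s^2 - x1 - x2 mod 29 = 21^2 - 13 - 19 = 3
y3 = s (x1 - x3) - y1 mod 29 = 21 * (13 - 3) - 8 = 28

P + Q = (3, 28)


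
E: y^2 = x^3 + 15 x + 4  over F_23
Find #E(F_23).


For each x in F_23, count y with y^2 = x^3 + 15 x + 4 mod 23:
  x = 0: RHS = 4, y in [2, 21]  -> 2 point(s)
  x = 4: RHS = 13, y in [6, 17]  -> 2 point(s)
  x = 10: RHS = 4, y in [2, 21]  -> 2 point(s)
  x = 12: RHS = 3, y in [7, 16]  -> 2 point(s)
  x = 13: RHS = 4, y in [2, 21]  -> 2 point(s)
  x = 15: RHS = 16, y in [4, 19]  -> 2 point(s)
  x = 16: RHS = 16, y in [4, 19]  -> 2 point(s)
  x = 19: RHS = 18, y in [8, 15]  -> 2 point(s)
  x = 20: RHS = 1, y in [1, 22]  -> 2 point(s)
  x = 21: RHS = 12, y in [9, 14]  -> 2 point(s)
Affine points: 20. Add the point at infinity: total = 21.

#E(F_23) = 21


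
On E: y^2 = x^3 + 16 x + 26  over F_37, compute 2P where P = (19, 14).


k = 2 = 10_2 (binary, LSB first: 01)
Double-and-add from P = (19, 14):
  bit 0 = 0: acc unchanged = O
  bit 1 = 1: acc = O + (11, 4) = (11, 4)

2P = (11, 4)


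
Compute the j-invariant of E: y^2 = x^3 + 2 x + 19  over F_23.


Delta = -16(4 a^3 + 27 b^2) mod 23 = 5
-1728 * (4 a)^3 = -1728 * (4*2)^3 mod 23 = 5
j = 5 * 5^(-1) mod 23 = 1

j = 1 (mod 23)


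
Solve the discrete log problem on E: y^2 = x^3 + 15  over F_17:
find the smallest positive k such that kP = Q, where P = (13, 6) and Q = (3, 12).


Enumerate multiples of P until we hit Q = (3, 12):
  1P = (13, 6)
  2P = (7, 1)
  3P = (1, 4)
  4P = (12, 14)
  5P = (5, 15)
  6P = (0, 7)
  7P = (3, 5)
  8P = (9, 8)
  9P = (8, 0)
  10P = (9, 9)
  11P = (3, 12)
Match found at i = 11.

k = 11


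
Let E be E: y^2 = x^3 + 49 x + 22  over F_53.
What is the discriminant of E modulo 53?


4 a^3 + 27 b^2 = 4*49^3 + 27*22^2 = 470596 + 13068 = 483664
Delta = -16 * (483664) = -7738624
Delta mod 53 = 12

Delta = 12 (mod 53)


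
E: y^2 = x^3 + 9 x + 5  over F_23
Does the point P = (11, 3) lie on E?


Check whether y^2 = x^3 + 9 x + 5 (mod 23) for (x, y) = (11, 3).
LHS: y^2 = 3^2 mod 23 = 9
RHS: x^3 + 9 x + 5 = 11^3 + 9*11 + 5 mod 23 = 9
LHS = RHS

Yes, on the curve


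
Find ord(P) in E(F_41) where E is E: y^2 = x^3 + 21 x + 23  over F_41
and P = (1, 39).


Compute successive multiples of P until we hit O:
  1P = (1, 39)
  2P = (34, 36)
  3P = (26, 8)
  4P = (24, 1)
  5P = (24, 40)
  6P = (26, 33)
  7P = (34, 5)
  8P = (1, 2)
  ... (continuing to 9P)
  9P = O

ord(P) = 9


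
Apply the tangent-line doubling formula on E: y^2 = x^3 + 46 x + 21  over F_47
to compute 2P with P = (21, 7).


Doubling: s = (3 x1^2 + a) / (2 y1)
s = (3*21^2 + 46) / (2*7) mod 47 = 34
x3 = s^2 - 2 x1 mod 47 = 34^2 - 2*21 = 33
y3 = s (x1 - x3) - y1 mod 47 = 34 * (21 - 33) - 7 = 8

2P = (33, 8)


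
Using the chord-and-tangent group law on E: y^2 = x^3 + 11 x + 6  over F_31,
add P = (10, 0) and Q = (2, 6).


P != Q, so use the chord formula.
s = (y2 - y1) / (x2 - x1) = (6) / (23) mod 31 = 7
x3 = s^2 - x1 - x2 mod 31 = 7^2 - 10 - 2 = 6
y3 = s (x1 - x3) - y1 mod 31 = 7 * (10 - 6) - 0 = 28

P + Q = (6, 28)


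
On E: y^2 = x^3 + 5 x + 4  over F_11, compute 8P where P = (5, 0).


k = 8 = 1000_2 (binary, LSB first: 0001)
Double-and-add from P = (5, 0):
  bit 0 = 0: acc unchanged = O
  bit 1 = 0: acc unchanged = O
  bit 2 = 0: acc unchanged = O
  bit 3 = 1: acc = O + O = O

8P = O


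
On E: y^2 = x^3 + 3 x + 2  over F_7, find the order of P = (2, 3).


Compute successive multiples of P until we hit O:
  1P = (2, 3)
  2P = (4, 6)
  3P = (5, 3)
  4P = (0, 4)
  5P = (0, 3)
  6P = (5, 4)
  7P = (4, 1)
  8P = (2, 4)
  ... (continuing to 9P)
  9P = O

ord(P) = 9


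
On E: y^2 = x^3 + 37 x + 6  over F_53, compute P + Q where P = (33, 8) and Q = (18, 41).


P != Q, so use the chord formula.
s = (y2 - y1) / (x2 - x1) = (33) / (38) mod 53 = 19
x3 = s^2 - x1 - x2 mod 53 = 19^2 - 33 - 18 = 45
y3 = s (x1 - x3) - y1 mod 53 = 19 * (33 - 45) - 8 = 29

P + Q = (45, 29)


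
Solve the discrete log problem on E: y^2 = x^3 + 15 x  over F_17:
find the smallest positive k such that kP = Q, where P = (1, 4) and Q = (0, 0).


Enumerate multiples of P until we hit Q = (0, 0):
  1P = (1, 4)
  2P = (2, 15)
  3P = (16, 1)
  4P = (15, 9)
  5P = (0, 0)
Match found at i = 5.

k = 5


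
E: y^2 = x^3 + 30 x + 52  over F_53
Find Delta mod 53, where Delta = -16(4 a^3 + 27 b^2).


4 a^3 + 27 b^2 = 4*30^3 + 27*52^2 = 108000 + 73008 = 181008
Delta = -16 * (181008) = -2896128
Delta mod 53 = 4

Delta = 4 (mod 53)


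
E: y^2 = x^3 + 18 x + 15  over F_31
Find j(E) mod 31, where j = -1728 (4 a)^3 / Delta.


Delta = -16(4 a^3 + 27 b^2) mod 31 = 8
-1728 * (4 a)^3 = -1728 * (4*18)^3 mod 31 = 2
j = 2 * 8^(-1) mod 31 = 8

j = 8 (mod 31)


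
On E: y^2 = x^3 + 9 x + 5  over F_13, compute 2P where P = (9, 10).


Doubling: s = (3 x1^2 + a) / (2 y1)
s = (3*9^2 + 9) / (2*10) mod 13 = 10
x3 = s^2 - 2 x1 mod 13 = 10^2 - 2*9 = 4
y3 = s (x1 - x3) - y1 mod 13 = 10 * (9 - 4) - 10 = 1

2P = (4, 1)
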